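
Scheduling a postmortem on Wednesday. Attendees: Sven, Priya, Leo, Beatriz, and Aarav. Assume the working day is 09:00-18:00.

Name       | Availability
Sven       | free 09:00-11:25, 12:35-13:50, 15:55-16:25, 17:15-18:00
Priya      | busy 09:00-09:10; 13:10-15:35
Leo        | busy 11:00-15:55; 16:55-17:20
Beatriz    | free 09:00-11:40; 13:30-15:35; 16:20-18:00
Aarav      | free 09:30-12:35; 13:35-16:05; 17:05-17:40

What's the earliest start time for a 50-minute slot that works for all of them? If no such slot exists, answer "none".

Sven free: 09:00-11:25, 12:35-13:50, 15:55-16:25, 17:15-18:00.
Priya free: 09:10-13:10, 15:35-18:00 (invert busy blocks within the working day).
Leo free: 09:00-11:00, 15:55-16:55, 17:20-18:00 (invert busy blocks within the working day).
Beatriz free: 09:00-11:40, 13:30-15:35, 16:20-18:00.
Aarav free: 09:30-12:35, 13:35-16:05, 17:05-17:40.
Sven ∩ Priya: 09:10-11:25, 12:35-13:10, 15:55-16:25, 17:15-18:00.
Sven ∩ Priya ∩ Leo: 09:10-11:00, 15:55-16:25, 17:20-18:00.
Sven ∩ Priya ∩ Leo ∩ Beatriz: 09:10-11:00, 16:20-16:25, 17:20-18:00.
Sven ∩ Priya ∩ Leo ∩ Beatriz ∩ Aarav: 09:30-11:00, 17:20-17:40.
Those are the intersection windows.
The first common window of at least 50 minutes is 09:30-11:00, so the earliest start is 09:30.

09:30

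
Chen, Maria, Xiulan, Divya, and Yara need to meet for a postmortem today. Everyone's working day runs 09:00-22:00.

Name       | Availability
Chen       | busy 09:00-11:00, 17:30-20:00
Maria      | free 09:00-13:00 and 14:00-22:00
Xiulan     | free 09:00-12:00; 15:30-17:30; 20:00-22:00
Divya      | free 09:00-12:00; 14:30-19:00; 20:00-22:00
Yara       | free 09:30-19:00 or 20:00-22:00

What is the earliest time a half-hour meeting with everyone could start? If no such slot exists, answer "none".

Chen free: 11:00-17:30, 20:00-22:00 (invert busy blocks within the working day).
Maria free: 09:00-13:00, 14:00-22:00.
Xiulan free: 09:00-12:00, 15:30-17:30, 20:00-22:00.
Divya free: 09:00-12:00, 14:30-19:00, 20:00-22:00.
Yara free: 09:30-19:00, 20:00-22:00.
Chen ∩ Maria: 11:00-13:00, 14:00-17:30, 20:00-22:00.
Chen ∩ Maria ∩ Xiulan: 11:00-12:00, 15:30-17:30, 20:00-22:00.
Chen ∩ Maria ∩ Xiulan ∩ Divya: 11:00-12:00, 15:30-17:30, 20:00-22:00.
Chen ∩ Maria ∩ Xiulan ∩ Divya ∩ Yara: 11:00-12:00, 15:30-17:30, 20:00-22:00.
The first common window of at least 30 minutes is 11:00-12:00, so the earliest start is 11:00.

11:00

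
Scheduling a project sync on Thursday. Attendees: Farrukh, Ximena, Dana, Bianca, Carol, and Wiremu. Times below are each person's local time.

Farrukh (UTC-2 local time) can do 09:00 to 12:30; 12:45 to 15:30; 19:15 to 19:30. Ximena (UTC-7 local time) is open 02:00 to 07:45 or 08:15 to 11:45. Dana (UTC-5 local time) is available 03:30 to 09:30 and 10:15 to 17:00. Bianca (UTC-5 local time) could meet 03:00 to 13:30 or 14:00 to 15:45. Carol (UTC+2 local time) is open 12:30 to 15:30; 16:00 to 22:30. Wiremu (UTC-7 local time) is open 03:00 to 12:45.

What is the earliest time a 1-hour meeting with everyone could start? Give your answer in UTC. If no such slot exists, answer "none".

Farrukh in UTC: 11:00-14:30, 14:45-17:30, 21:15-21:30 (add 2h to convert from UTC-2).
Ximena in UTC: 09:00-14:45, 15:15-18:45 (add 7h to convert from UTC-7).
Dana in UTC: 08:30-14:30, 15:15-22:00 (add 5h to convert from UTC-5).
Bianca in UTC: 08:00-18:30, 19:00-20:45 (add 5h to convert from UTC-5).
Carol in UTC: 10:30-13:30, 14:00-20:30 (subtract 2h to convert from UTC+2).
Wiremu in UTC: 10:00-19:45 (add 7h to convert from UTC-7).
Farrukh ∩ Ximena: 11:00-14:30, 15:15-17:30.
Farrukh ∩ Ximena ∩ Dana: 11:00-14:30, 15:15-17:30.
Farrukh ∩ Ximena ∩ Dana ∩ Bianca: 11:00-14:30, 15:15-17:30.
Farrukh ∩ Ximena ∩ Dana ∩ Bianca ∩ Carol: 11:00-13:30, 14:00-14:30, 15:15-17:30.
Farrukh ∩ Ximena ∩ Dana ∩ Bianca ∩ Carol ∩ Wiremu: 11:00-13:30, 14:00-14:30, 15:15-17:30.
So the common availability across everyone is 11:00-13:30, 14:00-14:30, 15:15-17:30.
The first common window of at least 60 minutes is 11:00-13:30, so the earliest start is 11:00.

11:00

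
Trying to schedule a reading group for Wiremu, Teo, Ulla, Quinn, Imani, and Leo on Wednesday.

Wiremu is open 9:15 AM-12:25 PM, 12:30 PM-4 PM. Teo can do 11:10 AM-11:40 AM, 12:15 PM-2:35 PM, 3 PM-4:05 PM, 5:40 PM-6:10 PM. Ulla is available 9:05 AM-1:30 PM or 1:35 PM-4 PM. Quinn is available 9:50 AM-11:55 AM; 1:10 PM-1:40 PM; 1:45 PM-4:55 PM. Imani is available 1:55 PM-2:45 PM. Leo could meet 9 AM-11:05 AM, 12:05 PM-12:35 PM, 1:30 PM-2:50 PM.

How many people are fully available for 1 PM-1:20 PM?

3

Wiremu, Teo, and Ulla can make the full 13:00-13:20 slot — that's 3.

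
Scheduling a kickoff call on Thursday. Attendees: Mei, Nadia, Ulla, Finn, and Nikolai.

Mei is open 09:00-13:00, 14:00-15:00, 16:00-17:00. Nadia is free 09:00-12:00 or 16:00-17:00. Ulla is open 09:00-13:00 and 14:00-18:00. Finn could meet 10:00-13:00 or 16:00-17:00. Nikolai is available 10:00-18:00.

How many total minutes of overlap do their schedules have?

180

Mei ∩ Nadia: 09:00-12:00, 16:00-17:00.
Mei ∩ Nadia ∩ Ulla: 09:00-12:00, 16:00-17:00.
Mei ∩ Nadia ∩ Ulla ∩ Finn: 10:00-12:00, 16:00-17:00.
Mei ∩ Nadia ∩ Ulla ∩ Finn ∩ Nikolai: 10:00-12:00, 16:00-17:00.
Summing the common windows: 120 + 60 = 180 minutes.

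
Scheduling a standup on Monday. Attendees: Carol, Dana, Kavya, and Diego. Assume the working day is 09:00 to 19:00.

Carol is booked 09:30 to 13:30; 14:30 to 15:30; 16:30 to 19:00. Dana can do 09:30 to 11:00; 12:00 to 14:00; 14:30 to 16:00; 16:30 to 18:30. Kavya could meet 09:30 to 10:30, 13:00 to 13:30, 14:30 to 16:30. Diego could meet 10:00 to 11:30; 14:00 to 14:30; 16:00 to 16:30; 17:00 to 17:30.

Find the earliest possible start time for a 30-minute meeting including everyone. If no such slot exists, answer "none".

none

Carol free: 09:00-09:30, 13:30-14:30, 15:30-16:30 (invert busy blocks within the working day).
Dana free: 09:30-11:00, 12:00-14:00, 14:30-16:00, 16:30-18:30.
Kavya free: 09:30-10:30, 13:00-13:30, 14:30-16:30.
Diego free: 10:00-11:30, 14:00-14:30, 16:00-16:30, 17:00-17:30.
Carol ∩ Dana: 13:30-14:00, 15:30-16:00.
Carol ∩ Dana ∩ Kavya: 15:30-16:00.
Carol ∩ Dana ∩ Kavya ∩ Diego: ∅.
There is no time when everyone is free.
No common window is at least 30 minutes long.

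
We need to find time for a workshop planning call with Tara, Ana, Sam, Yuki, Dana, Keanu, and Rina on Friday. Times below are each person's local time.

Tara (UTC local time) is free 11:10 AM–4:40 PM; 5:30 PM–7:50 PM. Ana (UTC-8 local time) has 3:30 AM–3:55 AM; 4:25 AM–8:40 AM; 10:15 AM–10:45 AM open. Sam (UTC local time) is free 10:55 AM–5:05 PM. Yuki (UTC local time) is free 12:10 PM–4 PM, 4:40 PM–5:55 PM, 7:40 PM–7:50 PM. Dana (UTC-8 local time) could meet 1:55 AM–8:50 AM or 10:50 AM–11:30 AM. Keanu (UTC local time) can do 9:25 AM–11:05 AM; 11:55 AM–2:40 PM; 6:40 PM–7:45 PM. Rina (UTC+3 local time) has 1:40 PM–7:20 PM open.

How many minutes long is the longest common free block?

Tara in UTC: 11:10-16:40, 17:30-19:50.
Ana in UTC: 11:30-11:55, 12:25-16:40, 18:15-18:45 (add 8h to convert from UTC-8).
Sam in UTC: 10:55-17:05.
Yuki in UTC: 12:10-16:00, 16:40-17:55, 19:40-19:50.
Dana in UTC: 09:55-16:50, 18:50-19:30 (add 8h to convert from UTC-8).
Keanu in UTC: 09:25-11:05, 11:55-14:40, 18:40-19:45.
Rina in UTC: 10:40-16:20 (subtract 3h to convert from UTC+3).
Tara ∩ Ana: 11:30-11:55, 12:25-16:40, 18:15-18:45.
Tara ∩ Ana ∩ Sam: 11:30-11:55, 12:25-16:40.
Tara ∩ Ana ∩ Sam ∩ Yuki: 12:25-16:00.
Tara ∩ Ana ∩ Sam ∩ Yuki ∩ Dana: 12:25-16:00.
Tara ∩ Ana ∩ Sam ∩ Yuki ∩ Dana ∩ Keanu: 12:25-14:40.
Tara ∩ Ana ∩ Sam ∩ Yuki ∩ Dana ∩ Keanu ∩ Rina: 12:25-14:40.
The longest is 12:25-14:40 at 135 minutes.

135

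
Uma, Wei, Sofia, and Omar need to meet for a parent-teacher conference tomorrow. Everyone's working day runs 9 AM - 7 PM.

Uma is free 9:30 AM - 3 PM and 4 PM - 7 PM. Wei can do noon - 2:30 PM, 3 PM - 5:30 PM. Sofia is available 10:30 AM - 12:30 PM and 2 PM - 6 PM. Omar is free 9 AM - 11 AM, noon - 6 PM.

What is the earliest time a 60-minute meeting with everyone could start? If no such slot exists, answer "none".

Uma ∩ Wei: 12:00-14:30, 16:00-17:30.
Uma ∩ Wei ∩ Sofia: 12:00-12:30, 14:00-14:30, 16:00-17:30.
Uma ∩ Wei ∩ Sofia ∩ Omar: 12:00-12:30, 14:00-14:30, 16:00-17:30.
The first common window of at least 60 minutes is 16:00-17:30, so the earliest start is 16:00.

16:00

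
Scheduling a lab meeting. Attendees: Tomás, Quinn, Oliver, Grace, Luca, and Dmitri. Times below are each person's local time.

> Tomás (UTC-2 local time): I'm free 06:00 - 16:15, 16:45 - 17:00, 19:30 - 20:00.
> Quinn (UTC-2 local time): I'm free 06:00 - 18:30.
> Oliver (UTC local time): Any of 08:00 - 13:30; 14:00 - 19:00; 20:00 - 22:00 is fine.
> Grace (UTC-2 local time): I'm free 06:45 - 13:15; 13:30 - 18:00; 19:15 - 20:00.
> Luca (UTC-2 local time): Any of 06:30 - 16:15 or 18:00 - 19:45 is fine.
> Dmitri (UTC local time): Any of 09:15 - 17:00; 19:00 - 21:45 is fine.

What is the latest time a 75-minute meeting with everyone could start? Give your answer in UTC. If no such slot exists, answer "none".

Tomás in UTC: 08:00-18:15, 18:45-19:00, 21:30-22:00 (add 2h to convert from UTC-2).
Quinn in UTC: 08:00-20:30 (add 2h to convert from UTC-2).
Oliver in UTC: 08:00-13:30, 14:00-19:00, 20:00-22:00.
Grace in UTC: 08:45-15:15, 15:30-20:00, 21:15-22:00 (add 2h to convert from UTC-2).
Luca in UTC: 08:30-18:15, 20:00-21:45 (add 2h to convert from UTC-2).
Dmitri in UTC: 09:15-17:00, 19:00-21:45.
Tomás ∩ Quinn: 08:00-18:15, 18:45-19:00.
Tomás ∩ Quinn ∩ Oliver: 08:00-13:30, 14:00-18:15, 18:45-19:00.
Tomás ∩ Quinn ∩ Oliver ∩ Grace: 08:45-13:30, 14:00-15:15, 15:30-18:15, 18:45-19:00.
Tomás ∩ Quinn ∩ Oliver ∩ Grace ∩ Luca: 08:45-13:30, 14:00-15:15, 15:30-18:15.
Tomás ∩ Quinn ∩ Oliver ∩ Grace ∩ Luca ∩ Dmitri: 09:15-13:30, 14:00-15:15, 15:30-17:00.
The last common window of at least 75 minutes is 15:30-17:00; a 75-minute meeting can start as late as 15:45 and still end by 17:00.

15:45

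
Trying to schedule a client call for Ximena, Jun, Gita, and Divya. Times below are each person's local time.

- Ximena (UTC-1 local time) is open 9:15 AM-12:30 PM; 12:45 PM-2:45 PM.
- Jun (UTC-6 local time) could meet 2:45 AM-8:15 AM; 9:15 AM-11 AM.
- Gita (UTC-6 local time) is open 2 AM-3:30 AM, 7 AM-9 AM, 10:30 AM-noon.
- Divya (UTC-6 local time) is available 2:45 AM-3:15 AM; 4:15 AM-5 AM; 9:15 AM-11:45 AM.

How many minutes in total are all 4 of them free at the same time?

Ximena in UTC: 10:15-13:30, 13:45-15:45 (add 1h to convert from UTC-1).
Jun in UTC: 08:45-14:15, 15:15-17:00 (add 6h to convert from UTC-6).
Gita in UTC: 08:00-09:30, 13:00-15:00, 16:30-18:00 (add 6h to convert from UTC-6).
Divya in UTC: 08:45-09:15, 10:15-11:00, 15:15-17:45 (add 6h to convert from UTC-6).
Ximena ∩ Jun: 10:15-13:30, 13:45-14:15, 15:15-15:45.
Ximena ∩ Jun ∩ Gita: 13:00-13:30, 13:45-14:15.
Ximena ∩ Jun ∩ Gita ∩ Divya: ∅.
There is no time when everyone is free.
There is no common window, so the total is 0 minutes.

0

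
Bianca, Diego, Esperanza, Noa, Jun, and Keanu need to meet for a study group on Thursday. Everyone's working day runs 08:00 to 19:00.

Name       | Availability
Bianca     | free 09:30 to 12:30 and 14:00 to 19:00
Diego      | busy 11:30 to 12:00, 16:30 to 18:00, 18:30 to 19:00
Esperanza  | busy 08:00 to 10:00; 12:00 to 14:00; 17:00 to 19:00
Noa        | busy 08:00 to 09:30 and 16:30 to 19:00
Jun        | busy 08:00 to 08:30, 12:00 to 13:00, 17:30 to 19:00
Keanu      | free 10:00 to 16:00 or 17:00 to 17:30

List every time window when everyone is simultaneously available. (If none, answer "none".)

10:00-11:30, 14:00-16:00

Bianca free: 09:30-12:30, 14:00-19:00.
Diego free: 08:00-11:30, 12:00-16:30, 18:00-18:30 (invert busy blocks within the working day).
Esperanza free: 10:00-12:00, 14:00-17:00 (invert busy blocks within the working day).
Noa free: 09:30-16:30 (invert busy blocks within the working day).
Jun free: 08:30-12:00, 13:00-17:30 (invert busy blocks within the working day).
Keanu free: 10:00-16:00, 17:00-17:30.
Bianca ∩ Diego: 09:30-11:30, 12:00-12:30, 14:00-16:30, 18:00-18:30.
Bianca ∩ Diego ∩ Esperanza: 10:00-11:30, 14:00-16:30.
Bianca ∩ Diego ∩ Esperanza ∩ Noa: 10:00-11:30, 14:00-16:30.
Bianca ∩ Diego ∩ Esperanza ∩ Noa ∩ Jun: 10:00-11:30, 14:00-16:30.
Bianca ∩ Diego ∩ Esperanza ∩ Noa ∩ Jun ∩ Keanu: 10:00-11:30, 14:00-16:00.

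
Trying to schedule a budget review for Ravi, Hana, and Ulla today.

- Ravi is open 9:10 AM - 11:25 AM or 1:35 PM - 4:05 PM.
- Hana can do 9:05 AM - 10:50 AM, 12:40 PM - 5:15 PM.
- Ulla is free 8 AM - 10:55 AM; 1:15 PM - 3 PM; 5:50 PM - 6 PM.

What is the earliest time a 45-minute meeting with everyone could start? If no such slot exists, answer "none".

Ravi ∩ Hana: 09:10-10:50, 13:35-16:05.
Ravi ∩ Hana ∩ Ulla: 09:10-10:50, 13:35-15:00.
Those are the intersection windows.
The first common window of at least 45 minutes is 09:10-10:50, so the earliest start is 09:10.

09:10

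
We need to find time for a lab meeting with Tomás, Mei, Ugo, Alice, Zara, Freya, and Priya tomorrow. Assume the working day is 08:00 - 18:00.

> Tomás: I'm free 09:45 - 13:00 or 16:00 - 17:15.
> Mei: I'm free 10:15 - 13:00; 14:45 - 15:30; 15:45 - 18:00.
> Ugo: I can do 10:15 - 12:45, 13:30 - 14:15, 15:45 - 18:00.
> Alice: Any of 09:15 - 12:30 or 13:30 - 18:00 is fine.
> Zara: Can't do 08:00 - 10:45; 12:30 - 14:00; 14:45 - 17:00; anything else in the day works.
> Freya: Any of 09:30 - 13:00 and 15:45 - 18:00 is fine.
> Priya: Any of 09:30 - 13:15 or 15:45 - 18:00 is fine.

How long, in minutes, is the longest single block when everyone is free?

Tomás free: 09:45-13:00, 16:00-17:15.
Mei free: 10:15-13:00, 14:45-15:30, 15:45-18:00.
Ugo free: 10:15-12:45, 13:30-14:15, 15:45-18:00.
Alice free: 09:15-12:30, 13:30-18:00.
Zara free: 10:45-12:30, 14:00-14:45, 17:00-18:00 (invert busy blocks within the working day).
Freya free: 09:30-13:00, 15:45-18:00.
Priya free: 09:30-13:15, 15:45-18:00.
Tomás ∩ Mei: 10:15-13:00, 16:00-17:15.
Tomás ∩ Mei ∩ Ugo: 10:15-12:45, 16:00-17:15.
Tomás ∩ Mei ∩ Ugo ∩ Alice: 10:15-12:30, 16:00-17:15.
Tomás ∩ Mei ∩ Ugo ∩ Alice ∩ Zara: 10:45-12:30, 17:00-17:15.
Tomás ∩ Mei ∩ Ugo ∩ Alice ∩ Zara ∩ Freya: 10:45-12:30, 17:00-17:15.
Tomás ∩ Mei ∩ Ugo ∩ Alice ∩ Zara ∩ Freya ∩ Priya: 10:45-12:30, 17:00-17:15.
So the common availability across everyone is 10:45-12:30, 17:00-17:15.
The longest is 10:45-12:30 at 105 minutes.

105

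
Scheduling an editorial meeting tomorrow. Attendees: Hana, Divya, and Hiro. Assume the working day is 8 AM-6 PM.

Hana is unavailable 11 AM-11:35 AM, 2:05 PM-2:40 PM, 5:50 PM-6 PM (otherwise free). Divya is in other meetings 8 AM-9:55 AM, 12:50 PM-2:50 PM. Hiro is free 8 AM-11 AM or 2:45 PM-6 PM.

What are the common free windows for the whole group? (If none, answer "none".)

09:55-11:00, 14:50-17:50

Hana free: 08:00-11:00, 11:35-14:05, 14:40-17:50 (invert busy blocks within the working day).
Divya free: 09:55-12:50, 14:50-18:00 (invert busy blocks within the working day).
Hiro free: 08:00-11:00, 14:45-18:00.
Hana ∩ Divya: 09:55-11:00, 11:35-12:50, 14:50-17:50.
Hana ∩ Divya ∩ Hiro: 09:55-11:00, 14:50-17:50.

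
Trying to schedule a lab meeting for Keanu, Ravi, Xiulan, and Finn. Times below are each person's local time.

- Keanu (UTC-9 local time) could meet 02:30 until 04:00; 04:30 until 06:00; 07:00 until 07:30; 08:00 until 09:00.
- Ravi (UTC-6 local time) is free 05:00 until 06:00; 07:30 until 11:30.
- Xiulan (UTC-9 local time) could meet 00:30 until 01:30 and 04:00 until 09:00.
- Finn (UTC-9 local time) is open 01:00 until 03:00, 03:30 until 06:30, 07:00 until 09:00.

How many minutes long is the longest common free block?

Keanu in UTC: 11:30-13:00, 13:30-15:00, 16:00-16:30, 17:00-18:00 (add 9h to convert from UTC-9).
Ravi in UTC: 11:00-12:00, 13:30-17:30 (add 6h to convert from UTC-6).
Xiulan in UTC: 09:30-10:30, 13:00-18:00 (add 9h to convert from UTC-9).
Finn in UTC: 10:00-12:00, 12:30-15:30, 16:00-18:00 (add 9h to convert from UTC-9).
Keanu ∩ Ravi: 11:30-12:00, 13:30-15:00, 16:00-16:30, 17:00-17:30.
Keanu ∩ Ravi ∩ Xiulan: 13:30-15:00, 16:00-16:30, 17:00-17:30.
Keanu ∩ Ravi ∩ Xiulan ∩ Finn: 13:30-15:00, 16:00-16:30, 17:00-17:30.
The longest is 13:30-15:00 at 90 minutes.

90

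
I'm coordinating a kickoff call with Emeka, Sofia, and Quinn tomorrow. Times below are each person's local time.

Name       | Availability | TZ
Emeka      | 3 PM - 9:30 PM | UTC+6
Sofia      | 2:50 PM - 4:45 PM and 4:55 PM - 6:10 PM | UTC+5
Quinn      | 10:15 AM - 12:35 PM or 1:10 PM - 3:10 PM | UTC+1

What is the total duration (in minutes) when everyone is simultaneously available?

Emeka in UTC: 09:00-15:30 (subtract 6h to convert from UTC+6).
Sofia in UTC: 09:50-11:45, 11:55-13:10 (subtract 5h to convert from UTC+5).
Quinn in UTC: 09:15-11:35, 12:10-14:10 (subtract 1h to convert from UTC+1).
Emeka ∩ Sofia: 09:50-11:45, 11:55-13:10.
Emeka ∩ Sofia ∩ Quinn: 09:50-11:35, 12:10-13:10.
Those are the intersection windows.
Summing the common windows: 105 + 60 = 165 minutes.

165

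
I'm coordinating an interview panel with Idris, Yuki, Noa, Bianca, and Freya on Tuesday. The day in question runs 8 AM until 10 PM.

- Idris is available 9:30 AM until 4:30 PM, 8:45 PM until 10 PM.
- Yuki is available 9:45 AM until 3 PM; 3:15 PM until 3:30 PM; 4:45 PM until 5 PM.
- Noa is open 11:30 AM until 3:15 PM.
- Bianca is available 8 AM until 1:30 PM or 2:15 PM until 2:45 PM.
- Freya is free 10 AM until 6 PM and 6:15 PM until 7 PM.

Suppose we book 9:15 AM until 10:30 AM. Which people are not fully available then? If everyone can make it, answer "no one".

Idris: not fully free for 09:15-10:30. Yuki: not fully free for 09:15-10:30. Noa: not fully free for 09:15-10:30. Bianca: free for 09:15-10:30. Freya: not fully free for 09:15-10:30.

Freya, Idris, Noa, Yuki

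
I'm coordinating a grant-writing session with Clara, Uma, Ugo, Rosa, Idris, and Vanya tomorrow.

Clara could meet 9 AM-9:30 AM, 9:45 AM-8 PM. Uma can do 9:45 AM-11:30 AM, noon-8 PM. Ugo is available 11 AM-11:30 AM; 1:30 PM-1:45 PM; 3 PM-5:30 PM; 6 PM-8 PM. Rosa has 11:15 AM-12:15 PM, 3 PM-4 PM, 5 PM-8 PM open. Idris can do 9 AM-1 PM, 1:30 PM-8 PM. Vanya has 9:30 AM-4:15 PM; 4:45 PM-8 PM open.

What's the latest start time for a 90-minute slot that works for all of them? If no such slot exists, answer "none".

18:30

Clara ∩ Uma: 09:45-11:30, 12:00-20:00.
Clara ∩ Uma ∩ Ugo: 11:00-11:30, 13:30-13:45, 15:00-17:30, 18:00-20:00.
Clara ∩ Uma ∩ Ugo ∩ Rosa: 11:15-11:30, 15:00-16:00, 17:00-17:30, 18:00-20:00.
Clara ∩ Uma ∩ Ugo ∩ Rosa ∩ Idris: 11:15-11:30, 15:00-16:00, 17:00-17:30, 18:00-20:00.
Clara ∩ Uma ∩ Ugo ∩ Rosa ∩ Idris ∩ Vanya: 11:15-11:30, 15:00-16:00, 17:00-17:30, 18:00-20:00.
The last common window of at least 90 minutes is 18:00-20:00; a 90-minute meeting can start as late as 18:30 and still end by 20:00.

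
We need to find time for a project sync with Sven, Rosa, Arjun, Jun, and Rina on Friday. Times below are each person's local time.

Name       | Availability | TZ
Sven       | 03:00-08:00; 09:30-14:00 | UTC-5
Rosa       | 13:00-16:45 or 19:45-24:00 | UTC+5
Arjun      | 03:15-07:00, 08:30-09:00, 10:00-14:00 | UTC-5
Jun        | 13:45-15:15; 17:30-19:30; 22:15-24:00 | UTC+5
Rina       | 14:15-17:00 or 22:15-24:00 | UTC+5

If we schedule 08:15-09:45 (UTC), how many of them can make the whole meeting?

Sven in UTC: 08:00-13:00, 14:30-19:00 (add 5h to convert from UTC-5).
Rosa in UTC: 08:00-11:45, 14:45-19:00 (subtract 5h to convert from UTC+5).
Arjun in UTC: 08:15-12:00, 13:30-14:00, 15:00-19:00 (add 5h to convert from UTC-5).
Jun in UTC: 08:45-10:15, 12:30-14:30, 17:15-19:00 (subtract 5h to convert from UTC+5).
Rina in UTC: 09:15-12:00, 17:15-19:00 (subtract 5h to convert from UTC+5).
Sven, Rosa, and Arjun can make the full 08:15-09:45 slot — that's 3.

3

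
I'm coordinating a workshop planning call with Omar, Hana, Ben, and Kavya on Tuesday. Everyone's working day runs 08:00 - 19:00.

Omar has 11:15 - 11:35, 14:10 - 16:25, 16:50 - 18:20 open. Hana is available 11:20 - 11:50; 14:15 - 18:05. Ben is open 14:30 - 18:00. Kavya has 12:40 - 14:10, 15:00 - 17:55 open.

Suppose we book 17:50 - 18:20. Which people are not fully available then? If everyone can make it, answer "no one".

Ben, Hana, Kavya

Omar: free for 17:50-18:20. Hana: not fully free for 17:50-18:20. Ben: not fully free for 17:50-18:20. Kavya: not fully free for 17:50-18:20.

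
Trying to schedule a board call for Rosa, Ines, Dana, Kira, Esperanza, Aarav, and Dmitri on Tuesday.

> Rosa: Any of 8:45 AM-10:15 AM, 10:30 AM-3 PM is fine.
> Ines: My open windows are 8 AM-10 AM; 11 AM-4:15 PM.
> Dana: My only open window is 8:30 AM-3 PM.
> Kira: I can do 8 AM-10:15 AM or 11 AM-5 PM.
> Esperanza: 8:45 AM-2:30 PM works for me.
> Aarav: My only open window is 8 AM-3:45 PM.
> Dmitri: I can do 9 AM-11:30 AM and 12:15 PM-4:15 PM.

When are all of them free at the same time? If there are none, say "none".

Rosa ∩ Ines: 08:45-10:00, 11:00-15:00.
Rosa ∩ Ines ∩ Dana: 08:45-10:00, 11:00-15:00.
Rosa ∩ Ines ∩ Dana ∩ Kira: 08:45-10:00, 11:00-15:00.
Rosa ∩ Ines ∩ Dana ∩ Kira ∩ Esperanza: 08:45-10:00, 11:00-14:30.
Rosa ∩ Ines ∩ Dana ∩ Kira ∩ Esperanza ∩ Aarav: 08:45-10:00, 11:00-14:30.
Rosa ∩ Ines ∩ Dana ∩ Kira ∩ Esperanza ∩ Aarav ∩ Dmitri: 09:00-10:00, 11:00-11:30, 12:15-14:30.

09:00-10:00, 11:00-11:30, 12:15-14:30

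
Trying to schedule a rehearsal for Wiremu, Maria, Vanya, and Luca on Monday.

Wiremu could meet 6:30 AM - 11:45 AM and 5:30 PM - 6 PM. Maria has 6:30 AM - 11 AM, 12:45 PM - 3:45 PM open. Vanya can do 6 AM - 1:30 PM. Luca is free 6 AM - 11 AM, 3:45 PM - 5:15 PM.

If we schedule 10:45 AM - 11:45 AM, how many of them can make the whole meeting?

2

Wiremu and Vanya can make the full 10:45-11:45 slot — that's 2.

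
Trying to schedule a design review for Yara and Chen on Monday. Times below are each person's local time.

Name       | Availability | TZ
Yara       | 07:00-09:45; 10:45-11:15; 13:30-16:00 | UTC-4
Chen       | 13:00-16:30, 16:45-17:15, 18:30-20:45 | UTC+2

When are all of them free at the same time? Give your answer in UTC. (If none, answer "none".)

11:00-13:45, 14:45-15:15, 17:30-18:45

Yara in UTC: 11:00-13:45, 14:45-15:15, 17:30-20:00 (add 4h to convert from UTC-4).
Chen in UTC: 11:00-14:30, 14:45-15:15, 16:30-18:45 (subtract 2h to convert from UTC+2).
Yara ∩ Chen: 11:00-13:45, 14:45-15:15, 17:30-18:45.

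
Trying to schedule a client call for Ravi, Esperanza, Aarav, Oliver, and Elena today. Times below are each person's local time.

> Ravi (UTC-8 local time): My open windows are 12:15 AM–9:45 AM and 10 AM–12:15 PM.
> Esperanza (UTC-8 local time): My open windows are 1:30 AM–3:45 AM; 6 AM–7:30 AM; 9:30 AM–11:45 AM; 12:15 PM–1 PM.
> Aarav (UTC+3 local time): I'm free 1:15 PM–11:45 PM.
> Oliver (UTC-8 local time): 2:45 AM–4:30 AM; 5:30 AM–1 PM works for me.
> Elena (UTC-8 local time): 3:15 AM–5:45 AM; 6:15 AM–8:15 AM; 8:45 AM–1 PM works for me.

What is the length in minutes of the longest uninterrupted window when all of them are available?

105

Ravi in UTC: 08:15-17:45, 18:00-20:15 (add 8h to convert from UTC-8).
Esperanza in UTC: 09:30-11:45, 14:00-15:30, 17:30-19:45, 20:15-21:00 (add 8h to convert from UTC-8).
Aarav in UTC: 10:15-20:45 (subtract 3h to convert from UTC+3).
Oliver in UTC: 10:45-12:30, 13:30-21:00 (add 8h to convert from UTC-8).
Elena in UTC: 11:15-13:45, 14:15-16:15, 16:45-21:00 (add 8h to convert from UTC-8).
Ravi ∩ Esperanza: 09:30-11:45, 14:00-15:30, 17:30-17:45, 18:00-19:45.
Ravi ∩ Esperanza ∩ Aarav: 10:15-11:45, 14:00-15:30, 17:30-17:45, 18:00-19:45.
Ravi ∩ Esperanza ∩ Aarav ∩ Oliver: 10:45-11:45, 14:00-15:30, 17:30-17:45, 18:00-19:45.
Ravi ∩ Esperanza ∩ Aarav ∩ Oliver ∩ Elena: 11:15-11:45, 14:15-15:30, 17:30-17:45, 18:00-19:45.
The longest is 18:00-19:45 at 105 minutes.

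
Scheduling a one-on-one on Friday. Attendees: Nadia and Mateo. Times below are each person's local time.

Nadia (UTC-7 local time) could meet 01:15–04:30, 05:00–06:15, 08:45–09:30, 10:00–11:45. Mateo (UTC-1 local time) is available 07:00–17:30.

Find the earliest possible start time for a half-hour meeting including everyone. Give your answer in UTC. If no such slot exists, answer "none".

Nadia in UTC: 08:15-11:30, 12:00-13:15, 15:45-16:30, 17:00-18:45 (add 7h to convert from UTC-7).
Mateo in UTC: 08:00-18:30 (add 1h to convert from UTC-1).
Nadia ∩ Mateo: 08:15-11:30, 12:00-13:15, 15:45-16:30, 17:00-18:30.
The first common window of at least 30 minutes is 08:15-11:30, so the earliest start is 08:15.

08:15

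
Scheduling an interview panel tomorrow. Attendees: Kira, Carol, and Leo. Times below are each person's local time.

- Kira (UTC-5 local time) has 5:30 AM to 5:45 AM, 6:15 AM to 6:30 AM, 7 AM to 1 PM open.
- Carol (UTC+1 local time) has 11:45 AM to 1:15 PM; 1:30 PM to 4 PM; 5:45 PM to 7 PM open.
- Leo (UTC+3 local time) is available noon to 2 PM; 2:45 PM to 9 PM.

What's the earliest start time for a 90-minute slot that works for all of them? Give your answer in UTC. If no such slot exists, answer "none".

Kira in UTC: 10:30-10:45, 11:15-11:30, 12:00-18:00 (add 5h to convert from UTC-5).
Carol in UTC: 10:45-12:15, 12:30-15:00, 16:45-18:00 (subtract 1h to convert from UTC+1).
Leo in UTC: 09:00-11:00, 11:45-18:00 (subtract 3h to convert from UTC+3).
Kira ∩ Carol: 11:15-11:30, 12:00-12:15, 12:30-15:00, 16:45-18:00.
Kira ∩ Carol ∩ Leo: 12:00-12:15, 12:30-15:00, 16:45-18:00.
Those are the intersection windows.
The first common window of at least 90 minutes is 12:30-15:00, so the earliest start is 12:30.

12:30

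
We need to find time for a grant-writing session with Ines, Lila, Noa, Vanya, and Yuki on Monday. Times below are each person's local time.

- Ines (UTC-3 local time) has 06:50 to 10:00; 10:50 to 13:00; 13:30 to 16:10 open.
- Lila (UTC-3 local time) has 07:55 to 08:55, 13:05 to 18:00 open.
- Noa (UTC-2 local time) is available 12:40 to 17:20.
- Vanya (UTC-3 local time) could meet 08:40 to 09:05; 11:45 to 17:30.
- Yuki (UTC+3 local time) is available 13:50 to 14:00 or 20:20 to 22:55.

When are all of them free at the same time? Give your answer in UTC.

Ines in UTC: 09:50-13:00, 13:50-16:00, 16:30-19:10 (add 3h to convert from UTC-3).
Lila in UTC: 10:55-11:55, 16:05-21:00 (add 3h to convert from UTC-3).
Noa in UTC: 14:40-19:20 (add 2h to convert from UTC-2).
Vanya in UTC: 11:40-12:05, 14:45-20:30 (add 3h to convert from UTC-3).
Yuki in UTC: 10:50-11:00, 17:20-19:55 (subtract 3h to convert from UTC+3).
Ines ∩ Lila: 10:55-11:55, 16:30-19:10.
Ines ∩ Lila ∩ Noa: 16:30-19:10.
Ines ∩ Lila ∩ Noa ∩ Vanya: 16:30-19:10.
Ines ∩ Lila ∩ Noa ∩ Vanya ∩ Yuki: 17:20-19:10.

17:20-19:10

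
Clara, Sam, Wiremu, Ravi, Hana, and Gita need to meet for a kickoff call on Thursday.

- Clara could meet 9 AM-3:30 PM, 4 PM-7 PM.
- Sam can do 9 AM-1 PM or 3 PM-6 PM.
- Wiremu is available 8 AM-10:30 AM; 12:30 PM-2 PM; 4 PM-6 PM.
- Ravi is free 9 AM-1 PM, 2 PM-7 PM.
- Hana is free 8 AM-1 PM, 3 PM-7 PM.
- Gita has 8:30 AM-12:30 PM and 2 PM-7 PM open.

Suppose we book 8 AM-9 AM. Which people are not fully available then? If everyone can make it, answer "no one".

Clara: not fully free for 08:00-09:00. Sam: not fully free for 08:00-09:00. Wiremu: free for 08:00-09:00. Ravi: not fully free for 08:00-09:00. Hana: free for 08:00-09:00. Gita: not fully free for 08:00-09:00.

Clara, Gita, Ravi, Sam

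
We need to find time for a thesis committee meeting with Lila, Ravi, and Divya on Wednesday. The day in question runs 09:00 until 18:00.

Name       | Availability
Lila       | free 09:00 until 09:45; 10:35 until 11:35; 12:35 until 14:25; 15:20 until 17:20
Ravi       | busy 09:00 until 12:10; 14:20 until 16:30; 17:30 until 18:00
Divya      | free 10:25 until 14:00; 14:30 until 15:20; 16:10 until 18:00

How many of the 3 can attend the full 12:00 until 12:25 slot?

1

Lila free: 09:00-09:45, 10:35-11:35, 12:35-14:25, 15:20-17:20.
Ravi free: 12:10-14:20, 16:30-17:30 (invert busy blocks within the working day).
Divya free: 10:25-14:00, 14:30-15:20, 16:10-18:00.
Divya can make the full 12:00-12:25 slot — that's 1.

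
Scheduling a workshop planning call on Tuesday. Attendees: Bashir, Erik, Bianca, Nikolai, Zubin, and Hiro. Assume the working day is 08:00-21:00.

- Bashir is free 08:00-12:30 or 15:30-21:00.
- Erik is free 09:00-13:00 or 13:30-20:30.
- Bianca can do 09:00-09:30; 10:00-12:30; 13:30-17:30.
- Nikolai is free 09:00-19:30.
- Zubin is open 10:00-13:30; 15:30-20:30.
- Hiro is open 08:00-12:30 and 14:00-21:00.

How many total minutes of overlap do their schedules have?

270

Bashir ∩ Erik: 09:00-12:30, 15:30-20:30.
Bashir ∩ Erik ∩ Bianca: 09:00-09:30, 10:00-12:30, 15:30-17:30.
Bashir ∩ Erik ∩ Bianca ∩ Nikolai: 09:00-09:30, 10:00-12:30, 15:30-17:30.
Bashir ∩ Erik ∩ Bianca ∩ Nikolai ∩ Zubin: 10:00-12:30, 15:30-17:30.
Bashir ∩ Erik ∩ Bianca ∩ Nikolai ∩ Zubin ∩ Hiro: 10:00-12:30, 15:30-17:30.
Summing the common windows: 150 + 120 = 270 minutes.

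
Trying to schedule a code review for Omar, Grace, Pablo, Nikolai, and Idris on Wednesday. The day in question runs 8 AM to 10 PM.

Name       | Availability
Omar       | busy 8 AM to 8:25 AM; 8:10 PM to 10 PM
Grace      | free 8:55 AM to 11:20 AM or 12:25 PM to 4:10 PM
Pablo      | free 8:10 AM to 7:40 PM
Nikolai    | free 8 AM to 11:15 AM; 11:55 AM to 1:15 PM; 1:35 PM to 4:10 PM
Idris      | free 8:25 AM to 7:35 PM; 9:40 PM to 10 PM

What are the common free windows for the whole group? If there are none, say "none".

08:55-11:15, 12:25-13:15, 13:35-16:10

Omar free: 08:25-20:10 (invert busy blocks within the working day).
Grace free: 08:55-11:20, 12:25-16:10.
Pablo free: 08:10-19:40.
Nikolai free: 08:00-11:15, 11:55-13:15, 13:35-16:10.
Idris free: 08:25-19:35, 21:40-22:00.
Omar ∩ Grace: 08:55-11:20, 12:25-16:10.
Omar ∩ Grace ∩ Pablo: 08:55-11:20, 12:25-16:10.
Omar ∩ Grace ∩ Pablo ∩ Nikolai: 08:55-11:15, 12:25-13:15, 13:35-16:10.
Omar ∩ Grace ∩ Pablo ∩ Nikolai ∩ Idris: 08:55-11:15, 12:25-13:15, 13:35-16:10.
Those are the intersection windows.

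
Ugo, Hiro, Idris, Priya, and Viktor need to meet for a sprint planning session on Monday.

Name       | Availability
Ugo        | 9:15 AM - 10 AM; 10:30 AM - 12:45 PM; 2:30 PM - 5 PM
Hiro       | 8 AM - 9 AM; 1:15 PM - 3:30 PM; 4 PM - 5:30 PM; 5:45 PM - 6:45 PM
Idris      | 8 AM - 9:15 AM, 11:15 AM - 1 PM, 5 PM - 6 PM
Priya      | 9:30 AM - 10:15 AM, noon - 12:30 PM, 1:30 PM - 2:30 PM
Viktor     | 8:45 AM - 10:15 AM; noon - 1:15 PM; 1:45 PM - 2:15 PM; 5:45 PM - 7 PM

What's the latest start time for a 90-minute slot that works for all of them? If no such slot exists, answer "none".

none

Ugo ∩ Hiro: 14:30-15:30, 16:00-17:00.
Ugo ∩ Hiro ∩ Idris: ∅.
Ugo ∩ Hiro ∩ Idris ∩ Priya: ∅.
Ugo ∩ Hiro ∩ Idris ∩ Priya ∩ Viktor: ∅.
There is no time when everyone is free.
No common window is at least 90 minutes long.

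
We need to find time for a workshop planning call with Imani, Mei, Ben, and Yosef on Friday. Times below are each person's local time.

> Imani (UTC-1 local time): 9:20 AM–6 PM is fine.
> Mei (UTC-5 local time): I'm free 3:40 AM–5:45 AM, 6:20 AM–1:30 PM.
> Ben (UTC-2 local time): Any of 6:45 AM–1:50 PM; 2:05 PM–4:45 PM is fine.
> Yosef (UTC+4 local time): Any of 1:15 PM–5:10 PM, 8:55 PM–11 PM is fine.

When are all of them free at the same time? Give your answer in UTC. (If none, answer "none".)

10:20-10:45, 11:20-13:10, 16:55-18:30

Imani in UTC: 10:20-19:00 (add 1h to convert from UTC-1).
Mei in UTC: 08:40-10:45, 11:20-18:30 (add 5h to convert from UTC-5).
Ben in UTC: 08:45-15:50, 16:05-18:45 (add 2h to convert from UTC-2).
Yosef in UTC: 09:15-13:10, 16:55-19:00 (subtract 4h to convert from UTC+4).
Imani ∩ Mei: 10:20-10:45, 11:20-18:30.
Imani ∩ Mei ∩ Ben: 10:20-10:45, 11:20-15:50, 16:05-18:30.
Imani ∩ Mei ∩ Ben ∩ Yosef: 10:20-10:45, 11:20-13:10, 16:55-18:30.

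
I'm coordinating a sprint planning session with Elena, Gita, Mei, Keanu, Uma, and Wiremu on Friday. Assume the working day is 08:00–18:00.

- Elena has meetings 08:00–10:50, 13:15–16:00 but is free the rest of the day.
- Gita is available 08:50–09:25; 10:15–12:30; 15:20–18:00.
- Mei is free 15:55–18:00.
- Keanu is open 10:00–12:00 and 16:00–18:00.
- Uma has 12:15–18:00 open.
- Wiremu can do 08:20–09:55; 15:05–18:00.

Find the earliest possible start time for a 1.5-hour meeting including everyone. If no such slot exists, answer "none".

Elena free: 10:50-13:15, 16:00-18:00 (invert busy blocks within the working day).
Gita free: 08:50-09:25, 10:15-12:30, 15:20-18:00.
Mei free: 15:55-18:00.
Keanu free: 10:00-12:00, 16:00-18:00.
Uma free: 12:15-18:00.
Wiremu free: 08:20-09:55, 15:05-18:00.
Elena ∩ Gita: 10:50-12:30, 16:00-18:00.
Elena ∩ Gita ∩ Mei: 16:00-18:00.
Elena ∩ Gita ∩ Mei ∩ Keanu: 16:00-18:00.
Elena ∩ Gita ∩ Mei ∩ Keanu ∩ Uma: 16:00-18:00.
Elena ∩ Gita ∩ Mei ∩ Keanu ∩ Uma ∩ Wiremu: 16:00-18:00.
The first common window of at least 90 minutes is 16:00-18:00, so the earliest start is 16:00.

16:00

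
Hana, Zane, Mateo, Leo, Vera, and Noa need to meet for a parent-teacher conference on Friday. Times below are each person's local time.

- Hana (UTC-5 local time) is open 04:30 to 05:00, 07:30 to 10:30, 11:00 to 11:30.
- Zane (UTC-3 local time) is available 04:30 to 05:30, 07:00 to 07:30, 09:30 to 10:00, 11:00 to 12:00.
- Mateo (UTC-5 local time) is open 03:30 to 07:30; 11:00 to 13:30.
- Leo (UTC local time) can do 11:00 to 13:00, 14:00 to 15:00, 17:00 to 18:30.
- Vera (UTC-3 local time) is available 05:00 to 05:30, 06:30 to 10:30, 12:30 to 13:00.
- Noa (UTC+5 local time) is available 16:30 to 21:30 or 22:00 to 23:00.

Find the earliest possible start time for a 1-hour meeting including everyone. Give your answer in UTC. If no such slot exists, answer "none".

none

Hana in UTC: 09:30-10:00, 12:30-15:30, 16:00-16:30 (add 5h to convert from UTC-5).
Zane in UTC: 07:30-08:30, 10:00-10:30, 12:30-13:00, 14:00-15:00 (add 3h to convert from UTC-3).
Mateo in UTC: 08:30-12:30, 16:00-18:30 (add 5h to convert from UTC-5).
Leo in UTC: 11:00-13:00, 14:00-15:00, 17:00-18:30.
Vera in UTC: 08:00-08:30, 09:30-13:30, 15:30-16:00 (add 3h to convert from UTC-3).
Noa in UTC: 11:30-16:30, 17:00-18:00 (subtract 5h to convert from UTC+5).
Hana ∩ Zane: 12:30-13:00, 14:00-15:00.
Hana ∩ Zane ∩ Mateo: ∅.
Hana ∩ Zane ∩ Mateo ∩ Leo: ∅.
Hana ∩ Zane ∩ Mateo ∩ Leo ∩ Vera: ∅.
Hana ∩ Zane ∩ Mateo ∩ Leo ∩ Vera ∩ Noa: ∅.
There is no time when everyone is free.
No common window is at least 60 minutes long.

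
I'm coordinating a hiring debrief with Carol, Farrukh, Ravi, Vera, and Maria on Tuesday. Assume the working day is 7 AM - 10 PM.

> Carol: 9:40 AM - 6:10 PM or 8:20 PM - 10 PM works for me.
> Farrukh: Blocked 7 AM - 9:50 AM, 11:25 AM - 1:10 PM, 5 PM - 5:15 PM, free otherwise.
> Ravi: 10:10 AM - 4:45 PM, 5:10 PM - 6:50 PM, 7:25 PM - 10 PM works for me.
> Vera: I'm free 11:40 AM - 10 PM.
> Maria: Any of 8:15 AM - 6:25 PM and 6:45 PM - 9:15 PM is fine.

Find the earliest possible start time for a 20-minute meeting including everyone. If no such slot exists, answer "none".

Carol free: 09:40-18:10, 20:20-22:00.
Farrukh free: 09:50-11:25, 13:10-17:00, 17:15-22:00 (invert busy blocks within the working day).
Ravi free: 10:10-16:45, 17:10-18:50, 19:25-22:00.
Vera free: 11:40-22:00.
Maria free: 08:15-18:25, 18:45-21:15.
Carol ∩ Farrukh: 09:50-11:25, 13:10-17:00, 17:15-18:10, 20:20-22:00.
Carol ∩ Farrukh ∩ Ravi: 10:10-11:25, 13:10-16:45, 17:15-18:10, 20:20-22:00.
Carol ∩ Farrukh ∩ Ravi ∩ Vera: 13:10-16:45, 17:15-18:10, 20:20-22:00.
Carol ∩ Farrukh ∩ Ravi ∩ Vera ∩ Maria: 13:10-16:45, 17:15-18:10, 20:20-21:15.
So the common availability across everyone is 13:10-16:45, 17:15-18:10, 20:20-21:15.
The first common window of at least 20 minutes is 13:10-16:45, so the earliest start is 13:10.

13:10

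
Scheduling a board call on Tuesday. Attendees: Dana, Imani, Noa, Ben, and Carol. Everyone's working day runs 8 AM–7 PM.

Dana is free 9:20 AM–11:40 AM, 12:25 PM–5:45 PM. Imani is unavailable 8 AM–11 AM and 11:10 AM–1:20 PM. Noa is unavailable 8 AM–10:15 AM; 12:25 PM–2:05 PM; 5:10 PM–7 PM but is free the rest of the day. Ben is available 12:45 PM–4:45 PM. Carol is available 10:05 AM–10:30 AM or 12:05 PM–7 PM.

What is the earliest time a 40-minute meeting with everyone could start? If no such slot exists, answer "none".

14:05

Dana free: 09:20-11:40, 12:25-17:45.
Imani free: 11:00-11:10, 13:20-19:00 (invert busy blocks within the working day).
Noa free: 10:15-12:25, 14:05-17:10 (invert busy blocks within the working day).
Ben free: 12:45-16:45.
Carol free: 10:05-10:30, 12:05-19:00.
Dana ∩ Imani: 11:00-11:10, 13:20-17:45.
Dana ∩ Imani ∩ Noa: 11:00-11:10, 14:05-17:10.
Dana ∩ Imani ∩ Noa ∩ Ben: 14:05-16:45.
Dana ∩ Imani ∩ Noa ∩ Ben ∩ Carol: 14:05-16:45.
The first common window of at least 40 minutes is 14:05-16:45, so the earliest start is 14:05.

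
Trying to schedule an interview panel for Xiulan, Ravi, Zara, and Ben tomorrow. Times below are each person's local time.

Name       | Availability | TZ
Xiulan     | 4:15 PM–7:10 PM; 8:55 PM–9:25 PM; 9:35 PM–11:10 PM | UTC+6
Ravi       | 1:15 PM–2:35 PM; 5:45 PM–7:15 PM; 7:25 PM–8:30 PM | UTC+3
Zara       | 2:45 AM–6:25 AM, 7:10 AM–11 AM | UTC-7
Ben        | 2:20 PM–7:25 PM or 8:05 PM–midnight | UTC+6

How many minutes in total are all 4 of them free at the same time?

195

Xiulan in UTC: 10:15-13:10, 14:55-15:25, 15:35-17:10 (subtract 6h to convert from UTC+6).
Ravi in UTC: 10:15-11:35, 14:45-16:15, 16:25-17:30 (subtract 3h to convert from UTC+3).
Zara in UTC: 09:45-13:25, 14:10-18:00 (add 7h to convert from UTC-7).
Ben in UTC: 08:20-13:25, 14:05-18:00 (subtract 6h to convert from UTC+6).
Xiulan ∩ Ravi: 10:15-11:35, 14:55-15:25, 15:35-16:15, 16:25-17:10.
Xiulan ∩ Ravi ∩ Zara: 10:15-11:35, 14:55-15:25, 15:35-16:15, 16:25-17:10.
Xiulan ∩ Ravi ∩ Zara ∩ Ben: 10:15-11:35, 14:55-15:25, 15:35-16:15, 16:25-17:10.
Summing the common windows: 80 + 30 + 40 + 45 = 195 minutes.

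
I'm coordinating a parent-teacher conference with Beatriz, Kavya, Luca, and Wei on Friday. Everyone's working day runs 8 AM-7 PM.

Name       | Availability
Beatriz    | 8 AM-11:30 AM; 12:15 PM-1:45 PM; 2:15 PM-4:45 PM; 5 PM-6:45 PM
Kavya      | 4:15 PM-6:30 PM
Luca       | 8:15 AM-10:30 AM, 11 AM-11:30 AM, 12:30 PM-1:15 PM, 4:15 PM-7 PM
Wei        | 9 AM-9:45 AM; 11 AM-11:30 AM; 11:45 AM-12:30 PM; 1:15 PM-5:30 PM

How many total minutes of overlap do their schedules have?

60

Beatriz ∩ Kavya: 16:15-16:45, 17:00-18:30.
Beatriz ∩ Kavya ∩ Luca: 16:15-16:45, 17:00-18:30.
Beatriz ∩ Kavya ∩ Luca ∩ Wei: 16:15-16:45, 17:00-17:30.
Summing the common windows: 30 + 30 = 60 minutes.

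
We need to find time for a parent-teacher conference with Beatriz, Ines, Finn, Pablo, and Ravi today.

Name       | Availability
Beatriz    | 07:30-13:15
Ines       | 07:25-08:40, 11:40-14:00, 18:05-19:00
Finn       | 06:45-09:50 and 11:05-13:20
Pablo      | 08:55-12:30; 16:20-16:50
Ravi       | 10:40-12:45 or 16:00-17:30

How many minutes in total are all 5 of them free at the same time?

50

Beatriz ∩ Ines: 07:30-08:40, 11:40-13:15.
Beatriz ∩ Ines ∩ Finn: 07:30-08:40, 11:40-13:15.
Beatriz ∩ Ines ∩ Finn ∩ Pablo: 11:40-12:30.
Beatriz ∩ Ines ∩ Finn ∩ Pablo ∩ Ravi: 11:40-12:30.
Those are the intersection windows.
That's a single block of 50 minutes.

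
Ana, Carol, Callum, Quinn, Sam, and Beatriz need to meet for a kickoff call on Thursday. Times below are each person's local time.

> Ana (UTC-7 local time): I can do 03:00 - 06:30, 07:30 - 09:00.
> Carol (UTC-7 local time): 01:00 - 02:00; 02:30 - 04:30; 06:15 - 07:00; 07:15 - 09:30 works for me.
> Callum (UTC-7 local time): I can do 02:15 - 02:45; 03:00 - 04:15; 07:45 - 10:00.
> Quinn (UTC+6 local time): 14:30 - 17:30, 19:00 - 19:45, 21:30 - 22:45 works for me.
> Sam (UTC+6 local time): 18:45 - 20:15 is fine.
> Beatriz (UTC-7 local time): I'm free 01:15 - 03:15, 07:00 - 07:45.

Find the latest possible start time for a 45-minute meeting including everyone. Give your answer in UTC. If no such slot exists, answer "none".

Ana in UTC: 10:00-13:30, 14:30-16:00 (add 7h to convert from UTC-7).
Carol in UTC: 08:00-09:00, 09:30-11:30, 13:15-14:00, 14:15-16:30 (add 7h to convert from UTC-7).
Callum in UTC: 09:15-09:45, 10:00-11:15, 14:45-17:00 (add 7h to convert from UTC-7).
Quinn in UTC: 08:30-11:30, 13:00-13:45, 15:30-16:45 (subtract 6h to convert from UTC+6).
Sam in UTC: 12:45-14:15 (subtract 6h to convert from UTC+6).
Beatriz in UTC: 08:15-10:15, 14:00-14:45 (add 7h to convert from UTC-7).
Ana ∩ Carol: 10:00-11:30, 13:15-13:30, 14:30-16:00.
Ana ∩ Carol ∩ Callum: 10:00-11:15, 14:45-16:00.
Ana ∩ Carol ∩ Callum ∩ Quinn: 10:00-11:15, 15:30-16:00.
Ana ∩ Carol ∩ Callum ∩ Quinn ∩ Sam: ∅.
Ana ∩ Carol ∩ Callum ∩ Quinn ∩ Sam ∩ Beatriz: ∅.
There is no time when everyone is free.
No common window is at least 45 minutes long.

none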